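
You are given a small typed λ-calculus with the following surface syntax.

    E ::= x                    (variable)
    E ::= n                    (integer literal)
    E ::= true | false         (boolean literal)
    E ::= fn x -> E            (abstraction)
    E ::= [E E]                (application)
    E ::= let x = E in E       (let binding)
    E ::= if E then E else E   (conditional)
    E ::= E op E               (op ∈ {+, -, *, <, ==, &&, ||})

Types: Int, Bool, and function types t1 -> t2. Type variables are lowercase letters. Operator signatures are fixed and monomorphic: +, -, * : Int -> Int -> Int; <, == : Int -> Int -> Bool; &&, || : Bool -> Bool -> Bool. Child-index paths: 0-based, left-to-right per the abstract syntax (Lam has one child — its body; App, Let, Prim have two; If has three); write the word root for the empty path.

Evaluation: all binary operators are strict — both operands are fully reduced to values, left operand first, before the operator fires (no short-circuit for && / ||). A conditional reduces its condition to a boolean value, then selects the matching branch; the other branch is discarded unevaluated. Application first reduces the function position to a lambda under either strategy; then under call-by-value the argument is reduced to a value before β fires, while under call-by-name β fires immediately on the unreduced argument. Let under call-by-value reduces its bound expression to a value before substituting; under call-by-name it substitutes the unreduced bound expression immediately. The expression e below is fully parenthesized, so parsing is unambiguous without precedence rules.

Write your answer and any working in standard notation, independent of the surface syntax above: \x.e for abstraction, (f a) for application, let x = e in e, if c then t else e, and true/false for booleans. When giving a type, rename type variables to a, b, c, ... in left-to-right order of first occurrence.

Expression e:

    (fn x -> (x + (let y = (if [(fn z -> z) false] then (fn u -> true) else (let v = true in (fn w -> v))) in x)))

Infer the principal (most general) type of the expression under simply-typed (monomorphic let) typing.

Answer: Int -> Int

Working:
x : a
  unify a ~ Int
z : b
\z._ : b -> b
  unify b -> b ~ Bool -> c
  unify b ~ Bool
  unify Bool ~ c
_ _ : Bool
  unify Bool ~ Bool
\u._ : d -> Bool
let v : Bool
v : Bool
\w._ : e -> Bool
  unify d -> Bool ~ e -> Bool
  unify d ~ e
  unify Bool ~ Bool
let y : e -> Bool
x : Int
  unify Int ~ Int
\x._ : Int -> Int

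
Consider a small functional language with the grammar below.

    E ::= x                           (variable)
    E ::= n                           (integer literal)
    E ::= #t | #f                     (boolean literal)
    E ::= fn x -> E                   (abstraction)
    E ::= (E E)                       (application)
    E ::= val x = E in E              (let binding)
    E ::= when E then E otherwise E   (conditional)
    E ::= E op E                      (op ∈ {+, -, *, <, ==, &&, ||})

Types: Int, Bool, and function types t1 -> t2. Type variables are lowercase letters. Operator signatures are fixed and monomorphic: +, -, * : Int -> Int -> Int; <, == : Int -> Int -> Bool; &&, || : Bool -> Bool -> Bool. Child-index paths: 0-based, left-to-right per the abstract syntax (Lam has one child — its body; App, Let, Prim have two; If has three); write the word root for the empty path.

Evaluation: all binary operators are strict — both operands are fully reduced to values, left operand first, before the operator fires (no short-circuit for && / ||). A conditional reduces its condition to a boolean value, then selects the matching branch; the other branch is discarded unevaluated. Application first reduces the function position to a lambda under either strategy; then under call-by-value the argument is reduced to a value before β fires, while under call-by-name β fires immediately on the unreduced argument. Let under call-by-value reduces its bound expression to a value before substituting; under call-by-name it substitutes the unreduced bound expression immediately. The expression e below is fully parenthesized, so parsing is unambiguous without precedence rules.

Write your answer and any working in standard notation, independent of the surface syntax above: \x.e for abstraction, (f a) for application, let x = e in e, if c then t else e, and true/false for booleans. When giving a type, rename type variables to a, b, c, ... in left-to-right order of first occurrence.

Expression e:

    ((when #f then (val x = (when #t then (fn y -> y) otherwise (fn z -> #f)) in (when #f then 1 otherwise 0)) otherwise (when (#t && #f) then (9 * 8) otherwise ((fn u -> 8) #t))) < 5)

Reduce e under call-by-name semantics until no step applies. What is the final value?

Answer: false

Derivation:
step 0: ((if false then (let x = (if true then (\y.y) else (\z.false)) in (if false then 1 else 0)) else (if (true && false) then (9 * 8) else ((\u.8) true))) < 5)
step 1: [if@0] ((if (true && false) then (9 * 8) else ((\u.8) true)) < 5)
step 2: [delta@0.0] ((if false then (9 * 8) else ((\u.8) true)) < 5)
step 3: [if@0] (((\u.8) true) < 5)
step 4: [beta@0] (8 < 5)
step 5: [delta@root] false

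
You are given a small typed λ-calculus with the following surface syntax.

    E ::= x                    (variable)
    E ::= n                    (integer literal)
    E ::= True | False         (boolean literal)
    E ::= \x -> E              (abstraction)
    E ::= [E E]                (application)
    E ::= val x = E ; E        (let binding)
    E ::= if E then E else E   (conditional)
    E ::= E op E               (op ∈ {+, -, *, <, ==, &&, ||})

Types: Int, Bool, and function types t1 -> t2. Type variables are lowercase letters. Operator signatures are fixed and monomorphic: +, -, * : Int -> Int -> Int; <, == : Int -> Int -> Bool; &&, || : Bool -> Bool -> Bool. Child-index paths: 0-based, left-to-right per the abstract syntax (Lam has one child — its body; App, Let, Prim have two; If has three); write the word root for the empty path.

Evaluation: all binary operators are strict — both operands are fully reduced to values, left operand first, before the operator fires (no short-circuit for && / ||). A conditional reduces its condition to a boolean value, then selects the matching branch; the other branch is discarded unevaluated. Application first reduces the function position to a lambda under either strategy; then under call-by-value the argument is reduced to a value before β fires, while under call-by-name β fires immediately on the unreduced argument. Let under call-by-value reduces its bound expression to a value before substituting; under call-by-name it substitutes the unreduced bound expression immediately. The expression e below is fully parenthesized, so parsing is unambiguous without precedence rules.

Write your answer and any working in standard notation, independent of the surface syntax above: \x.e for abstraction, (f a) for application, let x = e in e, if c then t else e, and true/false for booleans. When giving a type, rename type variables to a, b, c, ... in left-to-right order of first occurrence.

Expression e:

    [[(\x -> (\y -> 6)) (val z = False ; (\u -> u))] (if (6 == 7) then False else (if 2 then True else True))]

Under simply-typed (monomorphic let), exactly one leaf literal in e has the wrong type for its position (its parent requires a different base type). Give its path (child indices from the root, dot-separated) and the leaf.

Answer: 1.2.0 : 2

Derivation:
\y._ : b -> Int
\x._ : a -> b -> Int
let z : Bool
u : c
\u._ : c -> c
  unify a -> b -> Int ~ (c -> c) -> d
  unify a ~ c -> c
  unify b -> Int ~ d
_ _ : b -> Int
  unify Int ~ Int
  unify Int ~ Int
  unify Bool ~ Bool
  unify Int ~ Bool
  FAIL: mismatch Int ~ Bool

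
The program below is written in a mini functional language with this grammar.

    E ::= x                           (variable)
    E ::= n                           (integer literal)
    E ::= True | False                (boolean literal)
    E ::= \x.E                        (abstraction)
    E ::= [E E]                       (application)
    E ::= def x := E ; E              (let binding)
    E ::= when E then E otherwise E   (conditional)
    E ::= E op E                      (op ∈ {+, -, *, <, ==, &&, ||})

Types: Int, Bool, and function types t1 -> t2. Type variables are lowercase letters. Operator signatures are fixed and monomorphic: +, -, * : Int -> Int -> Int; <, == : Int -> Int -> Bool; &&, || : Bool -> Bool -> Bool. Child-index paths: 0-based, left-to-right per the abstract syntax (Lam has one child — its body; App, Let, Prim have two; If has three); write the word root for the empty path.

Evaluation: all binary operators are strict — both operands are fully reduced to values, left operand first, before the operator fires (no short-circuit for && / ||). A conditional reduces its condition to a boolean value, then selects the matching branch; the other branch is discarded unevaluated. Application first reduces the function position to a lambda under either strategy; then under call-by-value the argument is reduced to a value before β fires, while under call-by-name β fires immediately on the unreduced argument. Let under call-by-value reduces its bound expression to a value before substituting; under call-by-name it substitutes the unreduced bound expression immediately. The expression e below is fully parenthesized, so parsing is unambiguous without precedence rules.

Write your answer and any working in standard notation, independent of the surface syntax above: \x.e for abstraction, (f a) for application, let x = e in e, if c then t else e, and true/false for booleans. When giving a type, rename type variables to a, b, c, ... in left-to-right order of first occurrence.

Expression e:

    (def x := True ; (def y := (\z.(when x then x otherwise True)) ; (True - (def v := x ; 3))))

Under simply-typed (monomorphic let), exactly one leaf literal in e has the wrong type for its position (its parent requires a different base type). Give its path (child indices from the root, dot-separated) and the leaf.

Answer: 1.1.0 : true

Working:
let x : Bool
x : Bool
  unify Bool ~ Bool
x : Bool
  unify Bool ~ Bool
\z._ : a -> Bool
let y : a -> Bool
  unify Bool ~ Int
  FAIL: mismatch Bool ~ Int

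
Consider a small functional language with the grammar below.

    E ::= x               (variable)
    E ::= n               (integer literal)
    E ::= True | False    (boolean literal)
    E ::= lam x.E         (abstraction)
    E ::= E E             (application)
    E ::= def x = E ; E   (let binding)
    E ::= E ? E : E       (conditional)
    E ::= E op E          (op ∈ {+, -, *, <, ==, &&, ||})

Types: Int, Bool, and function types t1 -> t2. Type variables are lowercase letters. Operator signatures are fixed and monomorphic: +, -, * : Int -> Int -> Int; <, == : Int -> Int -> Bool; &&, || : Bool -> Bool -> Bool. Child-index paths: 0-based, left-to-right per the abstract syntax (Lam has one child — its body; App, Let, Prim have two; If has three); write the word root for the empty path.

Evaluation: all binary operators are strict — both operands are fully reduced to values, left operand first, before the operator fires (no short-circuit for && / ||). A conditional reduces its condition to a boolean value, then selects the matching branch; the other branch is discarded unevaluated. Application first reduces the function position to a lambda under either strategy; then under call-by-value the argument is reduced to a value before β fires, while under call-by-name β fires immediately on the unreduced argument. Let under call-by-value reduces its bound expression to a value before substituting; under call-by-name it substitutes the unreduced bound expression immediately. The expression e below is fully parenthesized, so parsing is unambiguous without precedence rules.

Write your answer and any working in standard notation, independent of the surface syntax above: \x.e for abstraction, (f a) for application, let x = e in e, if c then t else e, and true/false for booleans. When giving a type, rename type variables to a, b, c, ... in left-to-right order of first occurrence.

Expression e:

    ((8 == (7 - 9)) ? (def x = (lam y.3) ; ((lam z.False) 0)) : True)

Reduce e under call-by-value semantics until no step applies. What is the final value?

Derivation:
step 0: (if (8 == (7 - 9)) then (let x = (\y.3) in ((\z.false) 0)) else true)
step 1: [delta@0.1] (if (8 == -2) then (let x = (\y.3) in ((\z.false) 0)) else true)
step 2: [delta@0] (if false then (let x = (\y.3) in ((\z.false) 0)) else true)
step 3: [if@root] true

Answer: true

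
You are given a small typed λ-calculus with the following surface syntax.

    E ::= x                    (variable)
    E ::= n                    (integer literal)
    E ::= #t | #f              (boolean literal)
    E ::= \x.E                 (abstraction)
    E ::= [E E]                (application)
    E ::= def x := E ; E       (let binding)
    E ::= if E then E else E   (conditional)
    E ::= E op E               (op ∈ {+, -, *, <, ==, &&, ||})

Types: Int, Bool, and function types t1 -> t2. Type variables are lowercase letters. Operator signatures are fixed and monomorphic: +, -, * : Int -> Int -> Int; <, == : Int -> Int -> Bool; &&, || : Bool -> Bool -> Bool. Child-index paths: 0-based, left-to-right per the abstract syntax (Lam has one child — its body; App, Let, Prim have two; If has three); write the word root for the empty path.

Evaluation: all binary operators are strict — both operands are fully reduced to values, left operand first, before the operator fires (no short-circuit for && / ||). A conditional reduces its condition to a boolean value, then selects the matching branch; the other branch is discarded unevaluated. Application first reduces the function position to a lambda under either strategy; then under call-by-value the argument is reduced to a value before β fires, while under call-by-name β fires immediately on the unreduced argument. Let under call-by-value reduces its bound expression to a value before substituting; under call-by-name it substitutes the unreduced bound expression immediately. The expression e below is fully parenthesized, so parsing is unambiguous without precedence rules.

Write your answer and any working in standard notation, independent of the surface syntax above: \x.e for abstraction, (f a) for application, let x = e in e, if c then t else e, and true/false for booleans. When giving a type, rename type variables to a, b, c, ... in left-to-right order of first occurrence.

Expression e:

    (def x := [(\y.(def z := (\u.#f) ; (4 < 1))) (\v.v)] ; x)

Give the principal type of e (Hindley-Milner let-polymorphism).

Answer: Bool

Trace:
\u._ : b -> Bool
let z : forall. b -> Bool
  unify Int ~ Int
  unify Int ~ Int
\y._ : a -> Bool
v : c
\v._ : c -> c
  unify a -> Bool ~ (c -> c) -> d
  unify a ~ c -> c
  unify Bool ~ d
_ _ : Bool
let x : Bool
x : Bool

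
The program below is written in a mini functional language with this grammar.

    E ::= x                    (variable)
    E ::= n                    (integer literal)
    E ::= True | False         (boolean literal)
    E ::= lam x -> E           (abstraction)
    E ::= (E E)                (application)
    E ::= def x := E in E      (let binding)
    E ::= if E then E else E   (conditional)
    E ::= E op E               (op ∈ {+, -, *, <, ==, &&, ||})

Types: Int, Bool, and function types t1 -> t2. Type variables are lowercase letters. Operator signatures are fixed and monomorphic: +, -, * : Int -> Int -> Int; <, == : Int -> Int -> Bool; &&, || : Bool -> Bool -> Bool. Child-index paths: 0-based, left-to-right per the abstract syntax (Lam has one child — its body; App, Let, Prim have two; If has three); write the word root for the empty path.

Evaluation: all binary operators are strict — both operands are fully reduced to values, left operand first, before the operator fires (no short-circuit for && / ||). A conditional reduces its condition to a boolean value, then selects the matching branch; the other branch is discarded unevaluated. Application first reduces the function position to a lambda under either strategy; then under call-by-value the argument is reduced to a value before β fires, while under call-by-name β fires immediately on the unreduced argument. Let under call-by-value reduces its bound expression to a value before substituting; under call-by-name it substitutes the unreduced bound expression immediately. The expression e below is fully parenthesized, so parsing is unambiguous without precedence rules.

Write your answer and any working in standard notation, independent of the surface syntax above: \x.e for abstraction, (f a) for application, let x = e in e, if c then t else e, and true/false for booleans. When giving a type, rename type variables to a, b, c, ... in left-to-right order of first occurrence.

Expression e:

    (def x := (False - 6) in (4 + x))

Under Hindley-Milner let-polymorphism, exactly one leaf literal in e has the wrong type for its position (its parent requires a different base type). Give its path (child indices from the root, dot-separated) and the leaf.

Answer: 0.0 : false

Trace:
  unify Bool ~ Int
  FAIL: mismatch Bool ~ Int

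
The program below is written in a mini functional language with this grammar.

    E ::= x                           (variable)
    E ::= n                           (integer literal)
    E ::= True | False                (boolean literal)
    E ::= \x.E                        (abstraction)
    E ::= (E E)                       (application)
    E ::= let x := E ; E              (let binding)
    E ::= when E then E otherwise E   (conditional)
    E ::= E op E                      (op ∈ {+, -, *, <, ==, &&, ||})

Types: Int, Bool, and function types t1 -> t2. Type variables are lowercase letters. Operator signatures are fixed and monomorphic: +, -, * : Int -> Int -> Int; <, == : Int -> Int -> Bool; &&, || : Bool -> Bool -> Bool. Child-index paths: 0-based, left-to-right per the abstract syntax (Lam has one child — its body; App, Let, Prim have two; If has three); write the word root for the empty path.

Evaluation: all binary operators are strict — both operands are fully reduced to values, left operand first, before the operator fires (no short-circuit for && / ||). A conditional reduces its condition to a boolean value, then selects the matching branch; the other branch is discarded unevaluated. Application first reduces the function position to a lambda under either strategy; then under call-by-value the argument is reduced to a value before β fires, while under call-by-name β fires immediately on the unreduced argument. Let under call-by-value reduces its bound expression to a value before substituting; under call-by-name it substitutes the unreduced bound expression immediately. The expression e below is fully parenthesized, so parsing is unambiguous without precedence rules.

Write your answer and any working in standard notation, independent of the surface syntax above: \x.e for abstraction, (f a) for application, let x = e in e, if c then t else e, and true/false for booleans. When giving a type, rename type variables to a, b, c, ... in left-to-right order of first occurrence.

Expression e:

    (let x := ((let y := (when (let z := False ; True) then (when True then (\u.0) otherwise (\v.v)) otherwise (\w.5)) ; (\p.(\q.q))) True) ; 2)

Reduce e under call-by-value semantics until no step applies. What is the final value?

Answer: 2

Trace:
step 0: (let x = ((let y = (if (let z = false in true) then (if true then (\u.0) else (\v.v)) else (\w.5)) in (\p.(\q.q))) true) in 2)
step 1: [let@0.0.0.0] (let x = ((let y = (if true then (if true then (\u.0) else (\v.v)) else (\w.5)) in (\p.(\q.q))) true) in 2)
step 2: [if@0.0.0] (let x = ((let y = (if true then (\u.0) else (\v.v)) in (\p.(\q.q))) true) in 2)
step 3: [if@0.0.0] (let x = ((let y = (\u.0) in (\p.(\q.q))) true) in 2)
step 4: [let@0.0] (let x = ((\p.(\q.q)) true) in 2)
step 5: [beta@0] (let x = (\q.q) in 2)
step 6: [let@root] 2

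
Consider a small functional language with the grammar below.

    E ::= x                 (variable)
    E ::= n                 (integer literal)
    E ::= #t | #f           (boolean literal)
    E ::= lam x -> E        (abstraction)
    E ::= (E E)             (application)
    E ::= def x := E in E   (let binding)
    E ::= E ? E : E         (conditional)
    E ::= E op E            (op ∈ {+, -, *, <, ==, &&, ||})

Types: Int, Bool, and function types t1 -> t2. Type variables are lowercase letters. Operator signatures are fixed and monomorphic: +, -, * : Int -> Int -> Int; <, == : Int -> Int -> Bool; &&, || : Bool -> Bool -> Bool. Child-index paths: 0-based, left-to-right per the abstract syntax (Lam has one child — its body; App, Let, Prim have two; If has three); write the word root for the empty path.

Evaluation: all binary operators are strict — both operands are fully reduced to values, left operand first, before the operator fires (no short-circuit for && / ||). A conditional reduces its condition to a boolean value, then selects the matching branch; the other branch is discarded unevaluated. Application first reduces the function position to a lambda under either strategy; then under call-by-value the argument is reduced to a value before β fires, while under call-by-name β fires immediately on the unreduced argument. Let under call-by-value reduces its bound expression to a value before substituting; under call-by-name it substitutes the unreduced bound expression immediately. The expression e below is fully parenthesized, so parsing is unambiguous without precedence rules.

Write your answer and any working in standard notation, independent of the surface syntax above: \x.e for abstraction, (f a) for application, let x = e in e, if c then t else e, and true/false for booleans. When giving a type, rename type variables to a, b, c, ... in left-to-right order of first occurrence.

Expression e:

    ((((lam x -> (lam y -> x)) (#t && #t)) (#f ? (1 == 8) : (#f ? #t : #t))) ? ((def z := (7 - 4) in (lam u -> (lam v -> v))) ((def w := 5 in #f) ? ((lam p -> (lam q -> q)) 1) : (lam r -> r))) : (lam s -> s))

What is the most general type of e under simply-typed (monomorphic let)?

Working:
x : a
\y._ : b -> a
\x._ : a -> b -> a
  unify Bool ~ Bool
  unify Bool ~ Bool
  unify a -> b -> a ~ Bool -> c
  unify a ~ Bool
  unify b -> Bool ~ c
_ _ : b -> Bool
  unify Bool ~ Bool
  unify Int ~ Int
  unify Int ~ Int
  unify Bool ~ Bool
  unify Bool ~ Bool
  unify Bool ~ Bool
  unify b -> Bool ~ Bool -> d
  unify b ~ Bool
  unify Bool ~ d
_ _ : Bool
  unify Bool ~ Bool
  unify Int ~ Int
  unify Int ~ Int
let z : Int
v : f
\v._ : f -> f
\u._ : e -> f -> f
let w : Int
  unify Bool ~ Bool
q : h
\q._ : h -> h
\p._ : g -> h -> h
  unify g -> h -> h ~ Int -> i
  unify g ~ Int
  unify h -> h ~ i
_ _ : h -> h
r : j
\r._ : j -> j
  unify h -> h ~ j -> j
  unify h ~ j
  unify j ~ j
  unify e -> f -> f ~ (j -> j) -> k
  unify e ~ j -> j
  unify f -> f ~ k
_ _ : f -> f
s : l
\s._ : l -> l
  unify f -> f ~ l -> l
  unify f ~ l
  unify l ~ l

Answer: a -> a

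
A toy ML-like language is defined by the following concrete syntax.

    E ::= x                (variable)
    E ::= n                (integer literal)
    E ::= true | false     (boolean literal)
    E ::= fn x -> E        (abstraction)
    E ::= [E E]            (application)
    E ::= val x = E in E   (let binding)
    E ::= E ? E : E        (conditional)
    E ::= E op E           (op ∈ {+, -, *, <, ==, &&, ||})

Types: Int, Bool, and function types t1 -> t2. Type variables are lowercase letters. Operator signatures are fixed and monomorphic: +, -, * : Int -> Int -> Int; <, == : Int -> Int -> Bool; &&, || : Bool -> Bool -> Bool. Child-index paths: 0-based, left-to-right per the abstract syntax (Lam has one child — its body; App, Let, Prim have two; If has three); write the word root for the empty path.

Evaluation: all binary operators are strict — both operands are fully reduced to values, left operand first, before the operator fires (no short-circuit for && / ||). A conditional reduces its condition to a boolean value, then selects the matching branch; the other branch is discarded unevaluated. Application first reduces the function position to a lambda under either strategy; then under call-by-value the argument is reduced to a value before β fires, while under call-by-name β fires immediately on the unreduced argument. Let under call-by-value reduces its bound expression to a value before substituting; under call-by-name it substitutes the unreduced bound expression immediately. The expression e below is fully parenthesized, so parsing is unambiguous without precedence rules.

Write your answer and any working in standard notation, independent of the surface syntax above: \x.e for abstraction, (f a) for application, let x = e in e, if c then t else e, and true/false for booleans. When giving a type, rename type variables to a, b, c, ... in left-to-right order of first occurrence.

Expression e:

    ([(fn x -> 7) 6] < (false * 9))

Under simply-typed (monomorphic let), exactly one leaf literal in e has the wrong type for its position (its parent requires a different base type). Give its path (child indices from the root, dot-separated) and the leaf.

Answer: 1.0 : false

Derivation:
\x._ : a -> Int
  unify a -> Int ~ Int -> b
  unify a ~ Int
  unify Int ~ b
_ _ : Int
  unify Int ~ Int
  unify Bool ~ Int
  FAIL: mismatch Bool ~ Int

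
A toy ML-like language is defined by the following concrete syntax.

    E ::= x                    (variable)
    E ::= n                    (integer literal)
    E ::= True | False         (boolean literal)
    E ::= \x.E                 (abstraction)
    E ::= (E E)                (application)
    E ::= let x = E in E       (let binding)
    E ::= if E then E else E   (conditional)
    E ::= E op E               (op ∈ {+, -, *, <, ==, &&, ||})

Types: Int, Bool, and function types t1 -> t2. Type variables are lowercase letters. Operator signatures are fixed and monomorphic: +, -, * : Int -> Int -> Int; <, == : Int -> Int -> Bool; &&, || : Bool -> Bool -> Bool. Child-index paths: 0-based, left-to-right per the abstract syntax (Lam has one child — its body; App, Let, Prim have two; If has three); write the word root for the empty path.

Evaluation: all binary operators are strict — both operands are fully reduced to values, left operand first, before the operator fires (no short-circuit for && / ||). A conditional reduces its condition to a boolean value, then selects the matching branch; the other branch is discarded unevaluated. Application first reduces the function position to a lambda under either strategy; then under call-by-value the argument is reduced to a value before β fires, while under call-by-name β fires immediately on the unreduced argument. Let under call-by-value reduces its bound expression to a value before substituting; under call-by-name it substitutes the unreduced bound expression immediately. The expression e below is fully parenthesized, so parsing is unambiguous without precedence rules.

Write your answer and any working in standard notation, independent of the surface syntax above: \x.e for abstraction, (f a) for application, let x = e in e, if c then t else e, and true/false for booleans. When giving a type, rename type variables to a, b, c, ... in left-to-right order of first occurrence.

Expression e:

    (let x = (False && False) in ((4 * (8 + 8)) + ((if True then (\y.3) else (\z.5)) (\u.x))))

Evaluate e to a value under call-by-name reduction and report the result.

Trace:
step 0: (let x = (false && false) in ((4 * (8 + 8)) + ((if true then (\y.3) else (\z.5)) (\u.x))))
step 1: [let@root] ((4 * (8 + 8)) + ((if true then (\y.3) else (\z.5)) (\u.(false && false))))
step 2: [delta@0.1] ((4 * 16) + ((if true then (\y.3) else (\z.5)) (\u.(false && false))))
step 3: [delta@0] (64 + ((if true then (\y.3) else (\z.5)) (\u.(false && false))))
step 4: [if@1.0] (64 + ((\y.3) (\u.(false && false))))
step 5: [beta@1] (64 + 3)
step 6: [delta@root] 67

Answer: 67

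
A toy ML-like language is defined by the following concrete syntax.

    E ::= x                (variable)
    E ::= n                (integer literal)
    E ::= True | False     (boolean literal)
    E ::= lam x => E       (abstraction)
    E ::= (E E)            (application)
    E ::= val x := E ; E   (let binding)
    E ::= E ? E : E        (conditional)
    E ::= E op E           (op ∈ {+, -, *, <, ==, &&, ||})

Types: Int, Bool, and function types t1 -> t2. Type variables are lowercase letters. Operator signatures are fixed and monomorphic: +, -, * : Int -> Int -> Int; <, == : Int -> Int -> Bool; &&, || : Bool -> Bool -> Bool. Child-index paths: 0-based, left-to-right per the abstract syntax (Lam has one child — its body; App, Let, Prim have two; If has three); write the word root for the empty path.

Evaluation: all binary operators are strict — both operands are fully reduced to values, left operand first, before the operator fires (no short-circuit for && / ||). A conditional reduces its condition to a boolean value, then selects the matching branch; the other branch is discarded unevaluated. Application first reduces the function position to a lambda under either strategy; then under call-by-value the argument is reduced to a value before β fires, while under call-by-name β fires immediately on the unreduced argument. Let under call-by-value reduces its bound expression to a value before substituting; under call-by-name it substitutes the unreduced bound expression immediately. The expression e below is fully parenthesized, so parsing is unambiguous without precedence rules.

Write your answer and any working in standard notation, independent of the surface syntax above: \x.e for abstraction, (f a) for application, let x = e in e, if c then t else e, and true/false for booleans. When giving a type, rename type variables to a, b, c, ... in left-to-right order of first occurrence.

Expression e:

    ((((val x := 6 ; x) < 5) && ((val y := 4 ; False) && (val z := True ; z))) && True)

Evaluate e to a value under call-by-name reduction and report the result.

Answer: false

Derivation:
step 0: ((((let x = 6 in x) < 5) && ((let y = 4 in false) && (let z = true in z))) && true)
step 1: [let@0.0.0] (((6 < 5) && ((let y = 4 in false) && (let z = true in z))) && true)
step 2: [delta@0.0] ((false && ((let y = 4 in false) && (let z = true in z))) && true)
step 3: [let@0.1.0] ((false && (false && (let z = true in z))) && true)
step 4: [let@0.1.1] ((false && (false && true)) && true)
step 5: [delta@0.1] ((false && false) && true)
step 6: [delta@0] (false && true)
step 7: [delta@root] false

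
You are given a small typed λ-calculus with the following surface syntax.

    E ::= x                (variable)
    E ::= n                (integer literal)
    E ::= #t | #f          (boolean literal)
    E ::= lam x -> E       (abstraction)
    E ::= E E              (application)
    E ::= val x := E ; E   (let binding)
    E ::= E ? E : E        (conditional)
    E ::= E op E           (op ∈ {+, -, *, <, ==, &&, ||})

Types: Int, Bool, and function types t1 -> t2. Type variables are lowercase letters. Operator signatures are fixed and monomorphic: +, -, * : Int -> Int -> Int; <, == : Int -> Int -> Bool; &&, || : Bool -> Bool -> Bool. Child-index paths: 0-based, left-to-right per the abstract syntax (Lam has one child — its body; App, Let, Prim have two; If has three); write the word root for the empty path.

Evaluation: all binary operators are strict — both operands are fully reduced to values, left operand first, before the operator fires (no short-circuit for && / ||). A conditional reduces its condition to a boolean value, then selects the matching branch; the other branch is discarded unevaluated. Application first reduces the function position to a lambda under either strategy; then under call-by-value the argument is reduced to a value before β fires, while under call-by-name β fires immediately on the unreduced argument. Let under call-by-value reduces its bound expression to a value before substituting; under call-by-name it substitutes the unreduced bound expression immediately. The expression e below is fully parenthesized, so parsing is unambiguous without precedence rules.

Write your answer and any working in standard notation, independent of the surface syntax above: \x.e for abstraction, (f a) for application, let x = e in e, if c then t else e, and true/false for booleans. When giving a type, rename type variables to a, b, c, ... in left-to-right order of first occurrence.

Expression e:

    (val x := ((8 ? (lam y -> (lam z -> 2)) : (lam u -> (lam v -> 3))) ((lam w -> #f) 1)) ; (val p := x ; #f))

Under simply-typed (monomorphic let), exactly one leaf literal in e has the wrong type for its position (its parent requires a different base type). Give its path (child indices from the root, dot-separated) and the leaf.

Answer: 0.0.0 : 8

Working:
  unify Int ~ Bool
  FAIL: mismatch Int ~ Bool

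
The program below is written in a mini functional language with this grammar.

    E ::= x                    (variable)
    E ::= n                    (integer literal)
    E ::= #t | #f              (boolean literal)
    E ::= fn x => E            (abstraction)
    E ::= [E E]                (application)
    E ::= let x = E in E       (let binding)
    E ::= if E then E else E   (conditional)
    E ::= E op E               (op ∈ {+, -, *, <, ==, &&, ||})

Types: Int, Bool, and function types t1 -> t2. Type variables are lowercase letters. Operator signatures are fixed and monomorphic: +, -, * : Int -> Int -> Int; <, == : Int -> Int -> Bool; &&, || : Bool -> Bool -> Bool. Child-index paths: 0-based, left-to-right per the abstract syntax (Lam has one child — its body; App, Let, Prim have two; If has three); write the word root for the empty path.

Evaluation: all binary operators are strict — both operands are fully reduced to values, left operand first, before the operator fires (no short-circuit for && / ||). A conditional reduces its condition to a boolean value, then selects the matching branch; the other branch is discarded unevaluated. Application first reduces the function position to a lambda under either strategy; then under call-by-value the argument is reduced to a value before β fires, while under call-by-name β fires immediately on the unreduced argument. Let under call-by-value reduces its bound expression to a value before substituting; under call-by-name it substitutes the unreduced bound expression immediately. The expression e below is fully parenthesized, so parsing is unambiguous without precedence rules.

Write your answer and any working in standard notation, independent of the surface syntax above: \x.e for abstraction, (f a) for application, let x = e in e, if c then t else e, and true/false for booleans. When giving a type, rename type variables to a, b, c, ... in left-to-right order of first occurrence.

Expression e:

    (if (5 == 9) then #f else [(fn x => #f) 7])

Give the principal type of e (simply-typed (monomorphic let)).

Trace:
  unify Int ~ Int
  unify Int ~ Int
  unify Bool ~ Bool
\x._ : a -> Bool
  unify a -> Bool ~ Int -> b
  unify a ~ Int
  unify Bool ~ b
_ _ : Bool
  unify Bool ~ Bool

Answer: Bool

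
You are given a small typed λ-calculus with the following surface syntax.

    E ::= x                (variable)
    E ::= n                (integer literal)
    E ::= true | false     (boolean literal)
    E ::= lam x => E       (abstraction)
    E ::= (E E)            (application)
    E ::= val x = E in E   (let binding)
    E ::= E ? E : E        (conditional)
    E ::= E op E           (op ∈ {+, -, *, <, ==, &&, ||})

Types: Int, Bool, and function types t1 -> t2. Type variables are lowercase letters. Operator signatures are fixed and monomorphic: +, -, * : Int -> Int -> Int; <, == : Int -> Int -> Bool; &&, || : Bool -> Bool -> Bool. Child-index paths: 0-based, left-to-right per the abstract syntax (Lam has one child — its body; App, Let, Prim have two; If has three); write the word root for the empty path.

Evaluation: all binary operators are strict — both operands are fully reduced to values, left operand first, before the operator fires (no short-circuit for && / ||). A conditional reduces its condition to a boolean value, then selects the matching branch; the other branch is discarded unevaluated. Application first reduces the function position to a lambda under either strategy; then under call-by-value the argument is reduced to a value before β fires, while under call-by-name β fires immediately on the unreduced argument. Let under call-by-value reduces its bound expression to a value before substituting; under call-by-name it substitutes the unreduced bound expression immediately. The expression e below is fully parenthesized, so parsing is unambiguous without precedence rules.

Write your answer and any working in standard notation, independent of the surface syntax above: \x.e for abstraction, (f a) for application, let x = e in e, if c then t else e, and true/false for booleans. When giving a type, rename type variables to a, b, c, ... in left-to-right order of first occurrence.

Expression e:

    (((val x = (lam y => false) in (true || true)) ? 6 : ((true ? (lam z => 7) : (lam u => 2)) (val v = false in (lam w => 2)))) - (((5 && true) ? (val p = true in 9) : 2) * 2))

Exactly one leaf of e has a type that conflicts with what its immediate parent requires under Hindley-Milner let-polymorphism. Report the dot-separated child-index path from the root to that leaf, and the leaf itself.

Derivation:
\y._ : a -> Bool
let x : forall. a -> Bool
  unify Bool ~ Bool
  unify Bool ~ Bool
  unify Bool ~ Bool
  unify Bool ~ Bool
\z._ : b -> Int
\u._ : c -> Int
  unify b -> Int ~ c -> Int
  unify b ~ c
  unify Int ~ Int
let v : Bool
\w._ : d -> Int
  unify c -> Int ~ (d -> Int) -> e
  unify c ~ d -> Int
  unify Int ~ e
_ _ : Int
  unify Int ~ Int
  unify Int ~ Int
  unify Int ~ Bool
  FAIL: mismatch Int ~ Bool

Answer: 1.0.0.0 : 5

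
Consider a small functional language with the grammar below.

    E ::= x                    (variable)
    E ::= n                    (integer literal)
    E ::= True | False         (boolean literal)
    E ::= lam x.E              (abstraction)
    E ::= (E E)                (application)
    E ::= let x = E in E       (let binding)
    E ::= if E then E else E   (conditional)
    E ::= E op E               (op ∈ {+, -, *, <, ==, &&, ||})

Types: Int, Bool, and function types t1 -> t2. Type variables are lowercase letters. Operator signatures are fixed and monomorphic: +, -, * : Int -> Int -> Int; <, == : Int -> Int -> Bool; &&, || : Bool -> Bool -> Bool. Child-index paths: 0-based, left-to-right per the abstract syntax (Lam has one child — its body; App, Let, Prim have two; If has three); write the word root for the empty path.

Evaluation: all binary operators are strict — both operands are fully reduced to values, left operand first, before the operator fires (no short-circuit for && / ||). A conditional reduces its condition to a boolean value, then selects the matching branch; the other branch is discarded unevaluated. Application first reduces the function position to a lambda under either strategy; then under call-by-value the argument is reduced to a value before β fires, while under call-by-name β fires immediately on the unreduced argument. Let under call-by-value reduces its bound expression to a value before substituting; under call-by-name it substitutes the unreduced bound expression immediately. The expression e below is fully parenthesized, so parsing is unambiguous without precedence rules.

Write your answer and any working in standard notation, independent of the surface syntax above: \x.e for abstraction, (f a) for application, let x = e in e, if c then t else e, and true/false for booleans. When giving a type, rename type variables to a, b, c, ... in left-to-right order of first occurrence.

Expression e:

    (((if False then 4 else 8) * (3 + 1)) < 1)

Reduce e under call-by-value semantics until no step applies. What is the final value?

Answer: false

Trace:
step 0: (((if false then 4 else 8) * (3 + 1)) < 1)
step 1: [if@0.0] ((8 * (3 + 1)) < 1)
step 2: [delta@0.1] ((8 * 4) < 1)
step 3: [delta@0] (32 < 1)
step 4: [delta@root] false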